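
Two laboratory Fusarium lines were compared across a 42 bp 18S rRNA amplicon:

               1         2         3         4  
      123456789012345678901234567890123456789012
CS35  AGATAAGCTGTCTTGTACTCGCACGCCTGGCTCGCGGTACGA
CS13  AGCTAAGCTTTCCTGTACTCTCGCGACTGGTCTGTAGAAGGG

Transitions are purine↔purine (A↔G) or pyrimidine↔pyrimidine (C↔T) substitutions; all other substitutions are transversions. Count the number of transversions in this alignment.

The sequences differ at positions 3 (A/C, transversion), 10 (G/T, transversion), 13 (T/C, transition), 21 (G/T, transversion), 23 (A/G, transition), 26 (C/A, transversion), 31 (C/T, transition), 32 (T/C, transition), 33 (C/T, transition), 35 (C/T, transition), 36 (G/A, transition), 38 (T/A, transversion), 40 (C/G, transversion), 42 (A/G, transition).
Of the 14 differences, 8 transitions and 6 transversions, so the answer is 6.

6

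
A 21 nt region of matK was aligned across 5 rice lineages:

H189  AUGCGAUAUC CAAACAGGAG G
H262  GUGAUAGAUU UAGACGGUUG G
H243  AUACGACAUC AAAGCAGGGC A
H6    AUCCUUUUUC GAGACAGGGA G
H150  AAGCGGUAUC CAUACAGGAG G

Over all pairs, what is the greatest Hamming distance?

14

Pairwise Hamming distances:
  H189 vs H262: 10
  H189 vs H243: 7
  H189 vs H6: 8
  H189 vs H150: 3
  H262 vs H243: 14
  H262 vs H6: 12
  H262 vs H150: 12
  H243 vs H6: 10
  H243 vs H150: 10
  H6 vs H150: 9
The largest is 14, between H262 and H243.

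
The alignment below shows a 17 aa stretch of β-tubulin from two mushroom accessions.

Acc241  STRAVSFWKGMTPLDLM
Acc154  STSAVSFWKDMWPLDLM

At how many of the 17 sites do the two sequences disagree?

3

The sequences differ at positions 3 (R/S), 10 (G/D), 12 (T/W).
That gives 3 mismatches out of 17 aligned sites, so the Hamming distance is 3.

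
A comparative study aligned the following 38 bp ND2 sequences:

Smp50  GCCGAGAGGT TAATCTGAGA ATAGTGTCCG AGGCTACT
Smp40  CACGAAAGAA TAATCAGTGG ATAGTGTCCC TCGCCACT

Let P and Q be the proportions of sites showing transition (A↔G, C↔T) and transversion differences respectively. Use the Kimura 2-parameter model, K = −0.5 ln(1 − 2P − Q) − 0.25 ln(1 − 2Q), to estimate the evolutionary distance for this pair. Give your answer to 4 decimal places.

Mismatches occur at site 1 (G→C, transversion), site 2 (C→A, transversion), site 6 (G→A, transition), site 9 (G→A, transition), site 10 (T→A, transversion), site 16 (T→A, transversion), site 18 (A→T, transversion), site 20 (A→G, transition), site 30 (G→C, transversion), site 31 (A→T, transversion), site 32 (G→C, transversion), site 35 (T→C, transition).
Of the 12 differences, 4 transitions and 8 transversions over 38 sites: P = 4/38 = 0.105263, Q = 8/38 = 0.210526.
d = −0.5·ln(0.578948) − 0.25·ln(0.578948) = −0.5·(-0.546543) − 0.25·(-0.546543) = 0.4099.

0.4099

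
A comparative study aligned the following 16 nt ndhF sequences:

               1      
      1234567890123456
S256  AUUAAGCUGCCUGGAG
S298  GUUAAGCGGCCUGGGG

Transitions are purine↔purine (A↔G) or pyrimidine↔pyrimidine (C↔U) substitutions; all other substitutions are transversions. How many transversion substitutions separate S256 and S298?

1

The sequences differ at positions 1 (A/G, transition), 8 (U/G, transversion), 15 (A/G, transition).
Of the 3 differences, 2 transitions and 1 transversion, so the answer is 1.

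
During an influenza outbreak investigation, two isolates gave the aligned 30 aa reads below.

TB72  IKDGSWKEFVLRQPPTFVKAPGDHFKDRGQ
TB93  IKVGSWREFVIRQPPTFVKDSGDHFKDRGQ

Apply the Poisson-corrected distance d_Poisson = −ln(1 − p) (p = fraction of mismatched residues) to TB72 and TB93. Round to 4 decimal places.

Differing sites — 3:D/V; 7:K/R; 11:L/I; 20:A/D; 21:P/S.
p = 5/30 = 0.166667.
d = −ln(1 − 0.166667) = −ln(0.833333) = 0.1823.

0.1823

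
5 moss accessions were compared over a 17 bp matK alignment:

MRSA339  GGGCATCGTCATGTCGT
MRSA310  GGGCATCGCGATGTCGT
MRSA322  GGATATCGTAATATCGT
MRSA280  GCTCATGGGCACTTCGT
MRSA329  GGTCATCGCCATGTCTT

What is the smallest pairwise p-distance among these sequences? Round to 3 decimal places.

0.118

Pairwise Hamming distances:
  MRSA339 vs MRSA310: 2
  MRSA339 vs MRSA322: 4
  MRSA339 vs MRSA280: 6
  MRSA339 vs MRSA329: 3
  MRSA310 vs MRSA322: 5
  MRSA310 vs MRSA280: 7
  MRSA310 vs MRSA329: 3
  MRSA322 vs MRSA280: 8
  MRSA322 vs MRSA329: 6
  MRSA280 vs MRSA329: 6
The smallest is 2 mismatches, between MRSA339 and MRSA310; p = 2/17 = 0.118.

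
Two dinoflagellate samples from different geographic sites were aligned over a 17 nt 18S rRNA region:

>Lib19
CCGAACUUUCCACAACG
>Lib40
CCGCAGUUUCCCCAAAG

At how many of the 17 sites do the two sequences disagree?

4

Differing sites — 4:A/C; 6:C/G; 12:A/C; 16:C/A.
That gives 4 mismatches out of 17 aligned sites, so the Hamming distance is 4.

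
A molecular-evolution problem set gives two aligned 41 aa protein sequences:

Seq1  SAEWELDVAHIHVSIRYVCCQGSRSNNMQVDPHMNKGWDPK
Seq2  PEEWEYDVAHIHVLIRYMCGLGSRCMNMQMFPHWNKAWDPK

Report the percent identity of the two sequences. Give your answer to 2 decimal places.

68.29%

Differing sites — 1:S/P; 2:A/E; 6:L/Y; 14:S/L; 18:V/M; 20:C/G; 21:Q/L; 25:S/C; 26:N/M; 30:V/M; 31:D/F; 34:M/W; 37:G/A.
28 of the 41 sites match, so the percent identity is 28/41 × 100 = 68.29%.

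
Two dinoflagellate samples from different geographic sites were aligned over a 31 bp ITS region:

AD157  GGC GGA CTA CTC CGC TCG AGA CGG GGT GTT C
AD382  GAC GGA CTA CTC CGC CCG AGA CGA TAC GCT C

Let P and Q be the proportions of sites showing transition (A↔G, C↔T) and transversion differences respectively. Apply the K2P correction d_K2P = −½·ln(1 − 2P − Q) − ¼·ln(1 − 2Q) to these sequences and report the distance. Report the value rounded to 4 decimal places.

The sequences differ at positions 2 (G/A, transition), 16 (T/C, transition), 24 (G/A, transition), 25 (G/T, transversion), 26 (G/A, transition), 27 (T/C, transition), 29 (T/C, transition).
Of the 7 differences, 6 transitions and 1 transversion over 31 sites: P = 6/31 = 0.193548, Q = 1/31 = 0.032258.
d = −0.5·ln(0.580646) − 0.25·ln(0.935484) = −0.5·(-0.543614) − 0.25·(-0.066691) = 0.2885.

0.2885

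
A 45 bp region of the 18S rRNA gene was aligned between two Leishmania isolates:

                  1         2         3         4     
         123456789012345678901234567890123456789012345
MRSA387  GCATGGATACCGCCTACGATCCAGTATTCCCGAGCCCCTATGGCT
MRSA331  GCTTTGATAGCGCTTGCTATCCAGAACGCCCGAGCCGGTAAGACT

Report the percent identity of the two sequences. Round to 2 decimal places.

Mismatches occur at site 3 (A↔T), site 5 (G↔T), site 10 (C↔G), site 14 (C↔T), site 16 (A↔G), site 18 (G↔T), site 25 (T↔A), site 27 (T↔C), site 28 (T↔G), site 37 (C↔G), site 38 (C↔G), site 41 (T↔A), site 43 (G↔A).
32 of the 45 sites match, so the percent identity is 32/45 × 100 = 71.11%.

71.11%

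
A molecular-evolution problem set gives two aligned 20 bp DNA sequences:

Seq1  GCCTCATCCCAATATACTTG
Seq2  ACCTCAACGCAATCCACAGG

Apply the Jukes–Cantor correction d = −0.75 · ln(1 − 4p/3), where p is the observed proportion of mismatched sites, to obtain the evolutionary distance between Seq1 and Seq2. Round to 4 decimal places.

The sequences differ at positions 1 (G/A), 7 (T/A), 9 (C/G), 14 (A/C), 15 (T/C), 18 (T/A), 19 (T/G).
p = 7/20 = 0.350000.
d = −0.75 · ln(1 − (4/3)·0.350000) = −0.75 · ln(0.533333) = −0.75 · (-0.628609) = 0.4715.

0.4715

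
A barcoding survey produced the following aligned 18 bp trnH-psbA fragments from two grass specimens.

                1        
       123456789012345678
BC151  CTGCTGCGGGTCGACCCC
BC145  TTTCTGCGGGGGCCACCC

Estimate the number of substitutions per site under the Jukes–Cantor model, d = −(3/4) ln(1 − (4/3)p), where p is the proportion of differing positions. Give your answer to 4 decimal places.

0.5482

Mismatches occur at site 1 (C↔T), site 3 (G↔T), site 11 (T↔G), site 12 (C↔G), site 13 (G↔C), site 14 (A↔C), site 15 (C↔A).
p = 7/18 = 0.388889.
d = −0.75 · ln(1 − (4/3)·0.388889) = −0.75 · ln(0.481481) = −0.75 · (-0.730889) = 0.5482.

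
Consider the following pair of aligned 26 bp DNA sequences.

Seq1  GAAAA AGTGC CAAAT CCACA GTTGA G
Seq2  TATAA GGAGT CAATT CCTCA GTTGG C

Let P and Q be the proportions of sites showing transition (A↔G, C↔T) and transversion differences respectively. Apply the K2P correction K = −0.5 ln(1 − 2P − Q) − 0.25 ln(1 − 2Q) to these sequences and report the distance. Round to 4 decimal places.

0.4643

The sequences differ at positions 1 (G/T, transversion), 3 (A/T, transversion), 6 (A/G, transition), 8 (T/A, transversion), 10 (C/T, transition), 14 (A/T, transversion), 18 (A/T, transversion), 25 (A/G, transition), 26 (G/C, transversion).
Of the 9 differences, 3 transitions and 6 transversions over 26 sites: P = 3/26 = 0.115385, Q = 6/26 = 0.230769.
d = −0.5·ln(0.538461) − 0.25·ln(0.538462) = −0.5·(-0.619040) − 0.25·(-0.619038) = 0.4643.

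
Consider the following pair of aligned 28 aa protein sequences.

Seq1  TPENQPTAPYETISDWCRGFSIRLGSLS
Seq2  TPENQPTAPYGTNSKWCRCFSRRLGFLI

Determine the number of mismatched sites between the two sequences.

The sequences differ at positions 11 (E/G), 13 (I/N), 15 (D/K), 19 (G/C), 22 (I/R), 26 (S/F), 28 (S/I).
That gives 7 mismatches out of 28 aligned sites, so the Hamming distance is 7.

7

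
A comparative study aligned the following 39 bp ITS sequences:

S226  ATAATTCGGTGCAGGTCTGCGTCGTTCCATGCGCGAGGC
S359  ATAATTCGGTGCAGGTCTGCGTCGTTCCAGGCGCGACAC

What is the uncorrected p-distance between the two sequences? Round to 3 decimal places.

0.077

Mismatches occur at site 30 (T/G), site 37 (G/C), site 38 (G/A).
There are 3 differences over 39 sites, so p = 3/39 = 0.077.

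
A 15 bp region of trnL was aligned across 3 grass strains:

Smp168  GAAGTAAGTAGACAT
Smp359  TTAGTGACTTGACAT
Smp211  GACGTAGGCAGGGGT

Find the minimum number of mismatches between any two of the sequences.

Pairwise Hamming distances:
  Smp168 vs Smp359: 5
  Smp168 vs Smp211: 6
  Smp359 vs Smp211: 11
The smallest is 5, between Smp168 and Smp359.

5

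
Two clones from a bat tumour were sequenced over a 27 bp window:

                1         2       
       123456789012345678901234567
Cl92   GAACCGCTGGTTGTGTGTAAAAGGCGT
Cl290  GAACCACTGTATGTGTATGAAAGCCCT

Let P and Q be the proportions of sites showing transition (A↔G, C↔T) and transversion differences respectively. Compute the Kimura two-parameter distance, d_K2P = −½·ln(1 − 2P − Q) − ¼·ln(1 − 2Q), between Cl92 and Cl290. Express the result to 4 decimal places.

0.3192

Differing sites — 6:G/A (Ti); 10:G/T (Tv); 11:T/A (Tv); 17:G/A (Ti); 19:A/G (Ti); 24:G/C (Tv); 26:G/C (Tv).
Of the 7 differences, 3 transitions and 4 transversions over 27 sites: P = 3/27 = 0.111111, Q = 4/27 = 0.148148.
d = −0.5·ln(0.629630) − 0.25·ln(0.703704) = −0.5·(-0.462623) − 0.25·(-0.351397) = 0.3192.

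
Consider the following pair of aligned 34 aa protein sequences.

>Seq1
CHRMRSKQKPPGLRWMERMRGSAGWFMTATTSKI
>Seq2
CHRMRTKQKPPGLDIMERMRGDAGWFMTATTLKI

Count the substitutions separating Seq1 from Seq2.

Differing sites — 6:S/T; 14:R/D; 15:W/I; 22:S/D; 32:S/L.
That gives 5 mismatches out of 34 aligned sites, so the Hamming distance is 5.

5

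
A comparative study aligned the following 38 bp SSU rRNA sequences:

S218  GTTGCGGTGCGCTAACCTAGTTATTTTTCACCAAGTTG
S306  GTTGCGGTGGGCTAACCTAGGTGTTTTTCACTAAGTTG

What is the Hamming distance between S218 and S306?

4

Differing sites — 10:C/G; 21:T/G; 23:A/G; 32:C/T.
That gives 4 mismatches out of 38 aligned sites, so the Hamming distance is 4.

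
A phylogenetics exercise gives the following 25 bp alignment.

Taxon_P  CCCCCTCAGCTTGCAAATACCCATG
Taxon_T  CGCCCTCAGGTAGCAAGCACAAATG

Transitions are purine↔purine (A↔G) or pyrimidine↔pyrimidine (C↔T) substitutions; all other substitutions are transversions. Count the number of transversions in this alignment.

5

The sequences differ at positions 2 (C/G, transversion), 10 (C/G, transversion), 12 (T/A, transversion), 17 (A/G, transition), 18 (T/C, transition), 21 (C/A, transversion), 22 (C/A, transversion).
Of the 7 differences, 2 transitions and 5 transversions, so the answer is 5.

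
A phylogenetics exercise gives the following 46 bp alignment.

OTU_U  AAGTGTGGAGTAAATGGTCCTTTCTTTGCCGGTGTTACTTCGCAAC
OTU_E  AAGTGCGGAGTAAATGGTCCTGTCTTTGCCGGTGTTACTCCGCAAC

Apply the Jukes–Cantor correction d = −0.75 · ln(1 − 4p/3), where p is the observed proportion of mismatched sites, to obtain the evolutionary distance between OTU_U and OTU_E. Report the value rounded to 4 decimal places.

0.0682

Differing sites — 6:T/C; 22:T/G; 40:T/C.
p = 3/46 = 0.065217.
d = −0.75 · ln(1 − (4/3)·0.065217) = −0.75 · ln(0.913044) = −0.75 · (-0.090971) = 0.0682.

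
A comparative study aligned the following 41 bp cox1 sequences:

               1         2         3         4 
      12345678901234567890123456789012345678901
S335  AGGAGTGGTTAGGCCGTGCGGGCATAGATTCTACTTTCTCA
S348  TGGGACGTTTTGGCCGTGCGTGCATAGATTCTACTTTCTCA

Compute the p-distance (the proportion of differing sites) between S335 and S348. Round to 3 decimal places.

Mismatches occur at site 1 (A→T), site 4 (A→G), site 5 (G→A), site 6 (T→C), site 8 (G→T), site 11 (A→T), site 21 (G→T).
There are 7 differences over 41 sites, so p = 7/41 = 0.171.

0.171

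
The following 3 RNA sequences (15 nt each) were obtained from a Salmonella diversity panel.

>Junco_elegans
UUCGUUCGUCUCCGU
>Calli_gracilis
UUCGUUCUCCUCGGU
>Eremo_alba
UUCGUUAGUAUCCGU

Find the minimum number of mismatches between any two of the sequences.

Pairwise Hamming distances:
  Junco_elegans vs Calli_gracilis: 3
  Junco_elegans vs Eremo_alba: 2
  Calli_gracilis vs Eremo_alba: 5
The smallest is 2, between Junco_elegans and Eremo_alba.

2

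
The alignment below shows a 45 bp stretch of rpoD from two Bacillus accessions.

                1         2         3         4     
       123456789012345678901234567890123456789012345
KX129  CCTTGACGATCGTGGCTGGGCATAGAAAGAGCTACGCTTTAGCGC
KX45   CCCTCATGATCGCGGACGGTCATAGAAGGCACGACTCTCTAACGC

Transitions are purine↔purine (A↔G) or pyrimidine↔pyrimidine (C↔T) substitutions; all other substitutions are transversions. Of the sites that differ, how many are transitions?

8

Differing sites — 3:T/C (Ti); 5:G/C (Tv); 7:C/T (Ti); 13:T/C (Ti); 16:C/A (Tv); 17:T/C (Ti); 20:G/T (Tv); 28:A/G (Ti); 30:A/C (Tv); 31:G/A (Ti); 33:T/G (Tv); 36:G/T (Tv); 39:T/C (Ti); 42:G/A (Ti).
Of the 14 differences, 8 transitions and 6 transversions, so the answer is 8.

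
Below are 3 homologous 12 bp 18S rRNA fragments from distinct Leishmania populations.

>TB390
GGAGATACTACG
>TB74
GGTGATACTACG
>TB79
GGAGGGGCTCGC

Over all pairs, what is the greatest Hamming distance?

7

Pairwise Hamming distances:
  TB390 vs TB74: 1
  TB390 vs TB79: 6
  TB74 vs TB79: 7
The largest is 7, between TB74 and TB79.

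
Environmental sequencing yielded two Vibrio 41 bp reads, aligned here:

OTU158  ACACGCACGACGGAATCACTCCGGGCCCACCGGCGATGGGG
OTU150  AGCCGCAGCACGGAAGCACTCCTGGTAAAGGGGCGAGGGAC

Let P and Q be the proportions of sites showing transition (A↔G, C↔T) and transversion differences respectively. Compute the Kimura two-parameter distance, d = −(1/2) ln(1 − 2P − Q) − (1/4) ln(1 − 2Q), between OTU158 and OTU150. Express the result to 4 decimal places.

0.4674

Mismatches occur at site 2 (C↔G, transversion), site 3 (A↔C, transversion), site 8 (C↔G, transversion), site 9 (G↔C, transversion), site 16 (T↔G, transversion), site 23 (G↔T, transversion), site 26 (C↔T, transition), site 27 (C↔A, transversion), site 28 (C↔A, transversion), site 30 (C↔G, transversion), site 31 (C↔G, transversion), site 37 (T↔G, transversion), site 40 (G↔A, transition), site 41 (G↔C, transversion).
Of the 14 differences, 2 transitions and 12 transversions over 41 sites: P = 2/41 = 0.048780, Q = 12/41 = 0.292683.
d = −0.5·ln(0.609757) − 0.25·ln(0.414634) = −0.5·(-0.494695) − 0.25·(-0.880359) = 0.4674.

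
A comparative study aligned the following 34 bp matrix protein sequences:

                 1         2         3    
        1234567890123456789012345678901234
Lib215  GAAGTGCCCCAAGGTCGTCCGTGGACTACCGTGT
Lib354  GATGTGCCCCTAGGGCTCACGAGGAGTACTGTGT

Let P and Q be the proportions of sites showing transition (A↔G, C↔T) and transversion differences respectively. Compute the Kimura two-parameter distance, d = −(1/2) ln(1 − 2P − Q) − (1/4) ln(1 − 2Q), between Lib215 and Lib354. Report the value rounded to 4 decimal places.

Differing sites — 3:A/T (Tv); 11:A/T (Tv); 15:T/G (Tv); 17:G/T (Tv); 18:T/C (Ti); 19:C/A (Tv); 22:T/A (Tv); 26:C/G (Tv); 30:C/T (Ti).
Of the 9 differences, 2 transitions and 7 transversions over 34 sites: P = 2/34 = 0.058824, Q = 7/34 = 0.205882.
d = −0.5·ln(0.676470) − 0.25·ln(0.588236) = −0.5·(-0.390867) − 0.25·(-0.530627) = 0.3281.

0.3281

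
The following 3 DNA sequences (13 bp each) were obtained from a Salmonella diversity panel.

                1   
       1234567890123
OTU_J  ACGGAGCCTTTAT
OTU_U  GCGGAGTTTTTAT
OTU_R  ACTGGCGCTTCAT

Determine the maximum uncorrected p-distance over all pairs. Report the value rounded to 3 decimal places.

0.538

Pairwise Hamming distances:
  OTU_J vs OTU_U: 3
  OTU_J vs OTU_R: 5
  OTU_U vs OTU_R: 7
The largest is 7 mismatches, between OTU_U and OTU_R; p = 7/13 = 0.538.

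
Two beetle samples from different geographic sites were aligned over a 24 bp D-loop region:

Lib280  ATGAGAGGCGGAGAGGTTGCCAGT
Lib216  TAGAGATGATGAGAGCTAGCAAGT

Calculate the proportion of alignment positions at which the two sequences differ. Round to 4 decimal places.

0.3333

Mismatches occur at site 1 (A↔T), site 2 (T↔A), site 7 (G↔T), site 9 (C↔A), site 10 (G↔T), site 16 (G↔C), site 18 (T↔A), site 21 (C↔A).
There are 8 differences over 24 sites, so p = 8/24 = 0.3333.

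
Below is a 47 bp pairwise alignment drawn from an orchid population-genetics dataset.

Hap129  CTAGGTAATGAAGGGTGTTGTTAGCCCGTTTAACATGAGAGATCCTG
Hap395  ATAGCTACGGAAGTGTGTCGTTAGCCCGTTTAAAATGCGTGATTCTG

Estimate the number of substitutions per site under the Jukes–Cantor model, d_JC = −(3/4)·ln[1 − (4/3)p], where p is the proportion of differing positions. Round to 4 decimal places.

0.2502

Mismatches occur at site 1 (C→A), site 5 (G→C), site 8 (A→C), site 9 (T→G), site 14 (G→T), site 19 (T→C), site 34 (C→A), site 38 (A→C), site 40 (A→T), site 44 (C→T).
p = 10/47 = 0.212766.
d = −0.75 · ln(1 − (4/3)·0.212766) = −0.75 · ln(0.716312) = −0.75 · (-0.333639) = 0.2502.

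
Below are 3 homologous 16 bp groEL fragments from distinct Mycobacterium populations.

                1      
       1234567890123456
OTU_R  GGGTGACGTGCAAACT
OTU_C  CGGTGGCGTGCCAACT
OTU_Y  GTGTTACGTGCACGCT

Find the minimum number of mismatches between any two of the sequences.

3

Pairwise Hamming distances:
  OTU_R vs OTU_C: 3
  OTU_R vs OTU_Y: 4
  OTU_C vs OTU_Y: 7
The smallest is 3, between OTU_R and OTU_C.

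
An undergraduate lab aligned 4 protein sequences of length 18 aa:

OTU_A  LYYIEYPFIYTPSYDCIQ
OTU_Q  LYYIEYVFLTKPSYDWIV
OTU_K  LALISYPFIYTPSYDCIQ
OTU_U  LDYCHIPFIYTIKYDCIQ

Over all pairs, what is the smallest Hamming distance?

3

Pairwise Hamming distances:
  OTU_A vs OTU_Q: 6
  OTU_A vs OTU_K: 3
  OTU_A vs OTU_U: 6
  OTU_Q vs OTU_K: 9
  OTU_Q vs OTU_U: 12
  OTU_K vs OTU_U: 7
The smallest is 3, between OTU_A and OTU_K.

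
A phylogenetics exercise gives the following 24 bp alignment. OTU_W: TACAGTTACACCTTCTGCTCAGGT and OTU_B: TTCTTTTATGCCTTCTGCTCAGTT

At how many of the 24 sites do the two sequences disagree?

6

The sequences differ at positions 2 (A/T), 4 (A/T), 5 (G/T), 9 (C/T), 10 (A/G), 23 (G/T).
That gives 6 mismatches out of 24 aligned sites, so the Hamming distance is 6.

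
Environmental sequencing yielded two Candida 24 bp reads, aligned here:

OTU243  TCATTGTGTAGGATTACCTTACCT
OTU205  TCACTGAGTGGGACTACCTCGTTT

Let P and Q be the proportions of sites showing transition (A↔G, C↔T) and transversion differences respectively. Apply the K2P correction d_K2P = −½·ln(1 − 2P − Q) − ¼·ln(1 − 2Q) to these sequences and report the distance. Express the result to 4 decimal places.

Differing sites — 4:T/C (Ti); 7:T/A (Tv); 10:A/G (Ti); 14:T/C (Ti); 20:T/C (Ti); 21:A/G (Ti); 22:C/T (Ti); 23:C/T (Ti).
Of the 8 differences, 7 transitions and 1 transversion over 24 sites: P = 7/24 = 0.291667, Q = 1/24 = 0.041667.
d = −0.5·ln(0.374999) − 0.25·ln(0.916666) = −0.5·(-0.980832) − 0.25·(-0.087012) = 0.5122.

0.5122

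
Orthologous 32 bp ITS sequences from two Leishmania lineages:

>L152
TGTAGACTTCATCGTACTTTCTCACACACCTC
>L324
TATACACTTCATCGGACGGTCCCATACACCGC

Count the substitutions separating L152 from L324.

Differing sites — 2:G/A; 5:G/C; 15:T/G; 18:T/G; 19:T/G; 22:T/C; 25:C/T; 31:T/G.
That gives 8 mismatches out of 32 aligned sites, so the Hamming distance is 8.

8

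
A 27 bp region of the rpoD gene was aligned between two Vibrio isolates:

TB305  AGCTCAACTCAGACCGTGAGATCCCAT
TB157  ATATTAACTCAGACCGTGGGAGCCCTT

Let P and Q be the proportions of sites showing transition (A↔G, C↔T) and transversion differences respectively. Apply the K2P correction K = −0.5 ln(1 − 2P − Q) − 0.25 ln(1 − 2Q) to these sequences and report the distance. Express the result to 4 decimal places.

Mismatches occur at site 2 (G/T, transversion), site 3 (C/A, transversion), site 5 (C/T, transition), site 19 (A/G, transition), site 22 (T/G, transversion), site 26 (A/T, transversion).
Of the 6 differences, 2 transitions and 4 transversions over 27 sites: P = 2/27 = 0.074074, Q = 4/27 = 0.148148.
d = −0.5·ln(0.703704) − 0.25·ln(0.703704) = −0.5·(-0.351397) − 0.25·(-0.351397) = 0.2635.

0.2635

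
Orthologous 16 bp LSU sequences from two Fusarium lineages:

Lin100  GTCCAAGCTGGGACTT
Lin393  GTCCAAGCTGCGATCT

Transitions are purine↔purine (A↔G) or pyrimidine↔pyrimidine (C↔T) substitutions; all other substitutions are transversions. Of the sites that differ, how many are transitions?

2

The sequences differ at positions 11 (G/C, transversion), 14 (C/T, transition), 15 (T/C, transition).
Of the 3 differences, 2 transitions and 1 transversion, so the answer is 2.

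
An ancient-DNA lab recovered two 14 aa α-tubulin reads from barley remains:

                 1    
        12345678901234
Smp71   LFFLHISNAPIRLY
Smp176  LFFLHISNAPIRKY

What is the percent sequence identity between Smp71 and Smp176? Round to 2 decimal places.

Differing sites — 13:L/K.
13 of the 14 sites match, so the percent identity is 13/14 × 100 = 92.86%.

92.86%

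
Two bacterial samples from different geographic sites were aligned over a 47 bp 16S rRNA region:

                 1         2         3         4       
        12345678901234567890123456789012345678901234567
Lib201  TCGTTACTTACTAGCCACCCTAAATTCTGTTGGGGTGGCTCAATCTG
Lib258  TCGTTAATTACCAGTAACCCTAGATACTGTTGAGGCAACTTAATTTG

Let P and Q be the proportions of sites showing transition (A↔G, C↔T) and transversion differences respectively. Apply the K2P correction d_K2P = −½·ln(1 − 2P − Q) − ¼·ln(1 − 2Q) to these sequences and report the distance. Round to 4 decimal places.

Differing sites — 7:C/A (Tv); 12:T/C (Ti); 15:C/T (Ti); 16:C/A (Tv); 23:A/G (Ti); 26:T/A (Tv); 33:G/A (Ti); 36:T/C (Ti); 37:G/A (Ti); 38:G/A (Ti); 41:C/T (Ti); 45:C/T (Ti).
Of the 12 differences, 9 transitions and 3 transversions over 47 sites: P = 9/47 = 0.191489, Q = 3/47 = 0.063830.
d = −0.5·ln(0.553192) − 0.25·ln(0.872340) = −0.5·(-0.592050) − 0.25·(-0.136576) = 0.3302.

0.3302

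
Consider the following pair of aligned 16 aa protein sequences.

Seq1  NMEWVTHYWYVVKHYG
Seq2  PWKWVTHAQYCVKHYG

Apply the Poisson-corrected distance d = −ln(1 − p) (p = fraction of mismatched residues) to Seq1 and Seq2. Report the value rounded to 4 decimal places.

0.4700

Mismatches occur at site 1 (N→P), site 2 (M→W), site 3 (E→K), site 8 (Y→A), site 9 (W→Q), site 11 (V→C).
p = 6/16 = 0.375000.
d = −ln(1 − 0.375000) = −ln(0.625000) = 0.4700.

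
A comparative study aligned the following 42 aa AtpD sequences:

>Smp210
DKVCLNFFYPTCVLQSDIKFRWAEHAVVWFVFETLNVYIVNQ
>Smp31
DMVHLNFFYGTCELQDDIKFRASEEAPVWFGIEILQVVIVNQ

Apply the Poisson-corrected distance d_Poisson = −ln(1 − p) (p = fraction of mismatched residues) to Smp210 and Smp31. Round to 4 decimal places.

The sequences differ at positions 2 (K/M), 4 (C/H), 10 (P/G), 13 (V/E), 16 (S/D), 22 (W/A), 23 (A/S), 25 (H/E), 27 (V/P), 31 (V/G), 32 (F/I), 34 (T/I), 36 (N/Q), 38 (Y/V).
p = 14/42 = 0.333333.
d = −ln(1 − 0.333333) = −ln(0.666667) = 0.4055.

0.4055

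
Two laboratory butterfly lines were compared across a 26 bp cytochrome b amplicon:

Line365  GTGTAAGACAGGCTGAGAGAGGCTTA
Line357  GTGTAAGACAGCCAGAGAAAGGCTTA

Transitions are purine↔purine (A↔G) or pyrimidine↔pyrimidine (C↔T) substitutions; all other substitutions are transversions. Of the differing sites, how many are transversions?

The sequences differ at positions 12 (G/C, transversion), 14 (T/A, transversion), 19 (G/A, transition).
Of the 3 differences, 1 transition and 2 transversions, so the answer is 2.

2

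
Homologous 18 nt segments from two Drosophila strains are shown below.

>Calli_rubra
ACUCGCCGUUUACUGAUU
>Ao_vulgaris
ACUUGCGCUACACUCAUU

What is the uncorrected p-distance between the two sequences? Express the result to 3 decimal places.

0.333

Mismatches occur at site 4 (C/U), site 7 (C/G), site 8 (G/C), site 10 (U/A), site 11 (U/C), site 15 (G/C).
There are 6 differences over 18 sites, so p = 6/18 = 0.333.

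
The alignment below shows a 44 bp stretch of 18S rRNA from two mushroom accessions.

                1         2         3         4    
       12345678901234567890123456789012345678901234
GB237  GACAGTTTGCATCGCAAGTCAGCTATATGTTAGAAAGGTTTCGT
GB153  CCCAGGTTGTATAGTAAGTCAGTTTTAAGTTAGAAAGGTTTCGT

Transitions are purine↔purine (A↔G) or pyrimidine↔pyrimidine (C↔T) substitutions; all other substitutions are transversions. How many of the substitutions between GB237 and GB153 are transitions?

Mismatches occur at site 1 (G/C, transversion), site 2 (A/C, transversion), site 6 (T/G, transversion), site 10 (C/T, transition), site 13 (C/A, transversion), site 15 (C/T, transition), site 23 (C/T, transition), site 25 (A/T, transversion), site 28 (T/A, transversion).
Of the 9 differences, 3 transitions and 6 transversions, so the answer is 3.

3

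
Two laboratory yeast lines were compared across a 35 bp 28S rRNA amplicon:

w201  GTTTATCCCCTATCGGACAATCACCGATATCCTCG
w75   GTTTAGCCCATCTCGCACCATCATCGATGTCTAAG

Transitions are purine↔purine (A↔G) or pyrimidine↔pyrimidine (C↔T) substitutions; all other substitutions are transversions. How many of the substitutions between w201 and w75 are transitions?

Differing sites — 6:T/G (Tv); 10:C/A (Tv); 12:A/C (Tv); 16:G/C (Tv); 19:A/C (Tv); 24:C/T (Ti); 29:A/G (Ti); 32:C/T (Ti); 33:T/A (Tv); 34:C/A (Tv).
Of the 10 differences, 3 transitions and 7 transversions, so the answer is 3.

3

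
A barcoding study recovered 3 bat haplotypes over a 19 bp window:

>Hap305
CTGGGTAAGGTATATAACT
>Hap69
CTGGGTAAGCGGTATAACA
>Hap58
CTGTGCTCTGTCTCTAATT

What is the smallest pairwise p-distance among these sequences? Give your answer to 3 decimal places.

0.211

Pairwise Hamming distances:
  Hap305 vs Hap69: 4
  Hap305 vs Hap58: 8
  Hap69 vs Hap58: 11
The smallest is 4 mismatches, between Hap305 and Hap69; p = 4/19 = 0.211.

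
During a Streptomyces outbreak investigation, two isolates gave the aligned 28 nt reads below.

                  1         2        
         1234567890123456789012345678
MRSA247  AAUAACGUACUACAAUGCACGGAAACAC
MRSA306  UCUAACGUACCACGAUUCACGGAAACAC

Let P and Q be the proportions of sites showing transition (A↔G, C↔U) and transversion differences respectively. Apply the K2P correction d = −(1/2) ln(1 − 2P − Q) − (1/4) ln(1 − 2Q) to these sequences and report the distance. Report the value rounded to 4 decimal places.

0.2041

Differing sites — 1:A/U (Tv); 2:A/C (Tv); 11:U/C (Ti); 14:A/G (Ti); 17:G/U (Tv).
Of the 5 differences, 2 transitions and 3 transversions over 28 sites: P = 2/28 = 0.071429, Q = 3/28 = 0.107143.
d = −0.5·ln(0.749999) − 0.25·ln(0.785714) = −0.5·(-0.287683) − 0.25·(-0.241162) = 0.2041.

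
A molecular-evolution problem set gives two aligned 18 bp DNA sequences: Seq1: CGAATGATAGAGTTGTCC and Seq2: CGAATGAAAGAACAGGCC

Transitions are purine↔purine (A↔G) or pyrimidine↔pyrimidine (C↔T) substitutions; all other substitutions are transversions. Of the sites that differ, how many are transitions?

2

The sequences differ at positions 8 (T/A, transversion), 12 (G/A, transition), 13 (T/C, transition), 14 (T/A, transversion), 16 (T/G, transversion).
Of the 5 differences, 2 transitions and 3 transversions, so the answer is 2.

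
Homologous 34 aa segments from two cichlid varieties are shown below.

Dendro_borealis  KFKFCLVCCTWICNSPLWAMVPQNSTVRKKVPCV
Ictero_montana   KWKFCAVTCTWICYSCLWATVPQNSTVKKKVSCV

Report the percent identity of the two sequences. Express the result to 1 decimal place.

Mismatches occur at site 2 (F↔W), site 6 (L↔A), site 8 (C↔T), site 14 (N↔Y), site 16 (P↔C), site 20 (M↔T), site 28 (R↔K), site 32 (P↔S).
26 of the 34 sites match, so the percent identity is 26/34 × 100 = 76.5%.

76.5%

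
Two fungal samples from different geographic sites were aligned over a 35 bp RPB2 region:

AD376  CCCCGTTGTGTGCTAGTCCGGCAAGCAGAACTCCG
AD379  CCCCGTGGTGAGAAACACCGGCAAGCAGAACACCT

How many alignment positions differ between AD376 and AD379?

8

Differing sites — 7:T/G; 11:T/A; 13:C/A; 14:T/A; 16:G/C; 17:T/A; 32:T/A; 35:G/T.
That gives 8 mismatches out of 35 aligned sites, so the Hamming distance is 8.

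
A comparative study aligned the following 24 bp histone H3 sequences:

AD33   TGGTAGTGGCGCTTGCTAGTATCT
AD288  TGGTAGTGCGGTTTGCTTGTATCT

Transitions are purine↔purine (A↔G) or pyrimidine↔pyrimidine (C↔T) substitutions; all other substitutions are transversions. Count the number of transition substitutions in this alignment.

The sequences differ at positions 9 (G/C, transversion), 10 (C/G, transversion), 12 (C/T, transition), 18 (A/T, transversion).
Of the 4 differences, 1 transition and 3 transversions, so the answer is 1.

1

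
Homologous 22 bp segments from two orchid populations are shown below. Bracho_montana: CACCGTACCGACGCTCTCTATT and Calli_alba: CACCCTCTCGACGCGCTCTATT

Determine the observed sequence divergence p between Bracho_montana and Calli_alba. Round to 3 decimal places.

0.182

The sequences differ at positions 5 (G/C), 7 (A/C), 8 (C/T), 15 (T/G).
There are 4 differences over 22 sites, so p = 4/22 = 0.182.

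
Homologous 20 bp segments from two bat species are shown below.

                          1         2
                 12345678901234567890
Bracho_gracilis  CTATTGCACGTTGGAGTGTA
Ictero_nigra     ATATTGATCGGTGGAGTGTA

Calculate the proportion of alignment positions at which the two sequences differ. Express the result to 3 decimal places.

Mismatches occur at site 1 (C→A), site 7 (C→A), site 8 (A→T), site 11 (T→G).
There are 4 differences over 20 sites, so p = 4/20 = 0.200.

0.200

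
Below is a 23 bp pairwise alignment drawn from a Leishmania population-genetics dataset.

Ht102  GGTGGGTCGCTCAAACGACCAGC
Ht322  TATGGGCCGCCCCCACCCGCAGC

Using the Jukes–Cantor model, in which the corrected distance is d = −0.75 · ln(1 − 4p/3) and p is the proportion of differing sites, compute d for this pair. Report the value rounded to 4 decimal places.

The sequences differ at positions 1 (G/T), 2 (G/A), 7 (T/C), 11 (T/C), 13 (A/C), 14 (A/C), 17 (G/C), 18 (A/C), 19 (C/G).
p = 9/23 = 0.391304.
d = −0.75 · ln(1 − (4/3)·0.391304) = −0.75 · ln(0.478261) = −0.75 · (-0.737599) = 0.5532.

0.5532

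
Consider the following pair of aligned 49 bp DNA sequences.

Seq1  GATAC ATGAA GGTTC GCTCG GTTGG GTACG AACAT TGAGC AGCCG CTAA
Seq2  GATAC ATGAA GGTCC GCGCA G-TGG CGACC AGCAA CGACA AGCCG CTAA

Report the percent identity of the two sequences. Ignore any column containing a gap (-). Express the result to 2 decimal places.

Excluding the 1 gap column leaves 48 comparable sites.
The sequences differ at positions 14 (T/C), 18 (T/G), 20 (G/A), 26 (G/C), 27 (T/G), 30 (G/C), 32 (A/G), 35 (T/A), 36 (T/C), 39 (G/C), 40 (C/A).
37 of the 48 comparable sites match, so the percent identity is 37/48 × 100 = 77.08%.

77.08%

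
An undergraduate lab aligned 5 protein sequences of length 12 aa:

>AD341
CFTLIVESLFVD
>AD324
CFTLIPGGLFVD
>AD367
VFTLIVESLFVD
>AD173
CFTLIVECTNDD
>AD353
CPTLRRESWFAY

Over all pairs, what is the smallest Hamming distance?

Pairwise Hamming distances:
  AD341 vs AD324: 3
  AD341 vs AD367: 1
  AD341 vs AD173: 4
  AD341 vs AD353: 6
  AD324 vs AD367: 4
  AD324 vs AD173: 6
  AD324 vs AD353: 8
  AD367 vs AD173: 5
  AD367 vs AD353: 7
  AD173 vs AD353: 8
The smallest is 1, between AD341 and AD367.

1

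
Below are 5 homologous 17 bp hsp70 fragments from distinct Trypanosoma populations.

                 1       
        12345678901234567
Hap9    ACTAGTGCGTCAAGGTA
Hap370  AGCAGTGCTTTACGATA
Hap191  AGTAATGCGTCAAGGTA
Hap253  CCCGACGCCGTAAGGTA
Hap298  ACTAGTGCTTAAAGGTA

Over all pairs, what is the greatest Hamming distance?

9

Pairwise Hamming distances:
  Hap9 vs Hap370: 6
  Hap9 vs Hap191: 2
  Hap9 vs Hap253: 8
  Hap9 vs Hap298: 2
  Hap370 vs Hap191: 6
  Hap370 vs Hap253: 9
  Hap370 vs Hap298: 5
  Hap191 vs Hap253: 8
  Hap191 vs Hap298: 4
  Hap253 vs Hap298: 8
The largest is 9, between Hap370 and Hap253.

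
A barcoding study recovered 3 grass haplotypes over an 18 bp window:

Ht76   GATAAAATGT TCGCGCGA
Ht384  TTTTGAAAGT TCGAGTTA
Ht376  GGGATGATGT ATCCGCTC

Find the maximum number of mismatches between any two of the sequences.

13

Pairwise Hamming distances:
  Ht76 vs Ht384: 8
  Ht76 vs Ht376: 9
  Ht384 vs Ht376: 13
The largest is 13, between Ht384 and Ht376.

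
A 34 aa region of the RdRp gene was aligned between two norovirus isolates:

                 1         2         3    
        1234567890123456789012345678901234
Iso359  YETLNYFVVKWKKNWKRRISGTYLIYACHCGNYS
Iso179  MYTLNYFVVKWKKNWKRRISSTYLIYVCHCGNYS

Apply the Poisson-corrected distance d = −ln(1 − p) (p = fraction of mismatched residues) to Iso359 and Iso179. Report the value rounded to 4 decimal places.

The sequences differ at positions 1 (Y/M), 2 (E/Y), 21 (G/S), 27 (A/V).
p = 4/34 = 0.117647.
d = −ln(1 − 0.117647) = −ln(0.882353) = 0.1252.

0.1252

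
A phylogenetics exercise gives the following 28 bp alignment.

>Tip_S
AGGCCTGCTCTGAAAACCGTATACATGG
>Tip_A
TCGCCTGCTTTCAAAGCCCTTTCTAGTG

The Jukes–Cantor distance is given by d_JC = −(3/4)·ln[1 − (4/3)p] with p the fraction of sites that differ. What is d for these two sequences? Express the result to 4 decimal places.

Mismatches occur at site 1 (A↔T), site 2 (G↔C), site 10 (C↔T), site 12 (G↔C), site 16 (A↔G), site 19 (G↔C), site 21 (A↔T), site 23 (A↔C), site 24 (C↔T), site 26 (T↔G), site 27 (G↔T).
p = 11/28 = 0.392857.
d = −0.75 · ln(1 − (4/3)·0.392857) = −0.75 · ln(0.476191) = −0.75 · (-0.741936) = 0.5565.

0.5565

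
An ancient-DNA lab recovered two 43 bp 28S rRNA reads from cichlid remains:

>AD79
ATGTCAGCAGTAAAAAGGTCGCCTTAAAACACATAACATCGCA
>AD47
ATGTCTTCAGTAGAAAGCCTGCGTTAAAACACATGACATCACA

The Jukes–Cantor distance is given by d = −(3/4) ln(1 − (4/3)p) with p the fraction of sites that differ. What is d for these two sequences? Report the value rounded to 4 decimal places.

Differing sites — 6:A/T; 7:G/T; 13:A/G; 18:G/C; 19:T/C; 20:C/T; 23:C/G; 35:A/G; 41:G/A.
p = 9/43 = 0.209302.
d = −0.75 · ln(1 − (4/3)·0.209302) = −0.75 · ln(0.720931) = −0.75 · (-0.327212) = 0.2454.

0.2454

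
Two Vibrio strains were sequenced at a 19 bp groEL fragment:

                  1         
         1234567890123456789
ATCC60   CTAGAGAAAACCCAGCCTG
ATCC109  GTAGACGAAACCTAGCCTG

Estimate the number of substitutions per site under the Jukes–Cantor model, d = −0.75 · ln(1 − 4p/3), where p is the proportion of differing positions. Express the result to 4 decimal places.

0.2471

Differing sites — 1:C/G; 6:G/C; 7:A/G; 13:C/T.
p = 4/19 = 0.210526.
d = −0.75 · ln(1 − (4/3)·0.210526) = −0.75 · ln(0.719299) = −0.75 · (-0.329478) = 0.2471.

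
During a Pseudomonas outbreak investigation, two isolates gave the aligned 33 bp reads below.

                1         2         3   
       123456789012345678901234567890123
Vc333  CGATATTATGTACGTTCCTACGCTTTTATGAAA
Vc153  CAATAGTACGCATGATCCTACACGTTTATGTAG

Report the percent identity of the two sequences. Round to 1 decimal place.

Mismatches occur at site 2 (G↔A), site 6 (T↔G), site 9 (T↔C), site 11 (T↔C), site 13 (C↔T), site 15 (T↔A), site 22 (G↔A), site 24 (T↔G), site 31 (A↔T), site 33 (A↔G).
23 of the 33 sites match, so the percent identity is 23/33 × 100 = 69.7%.

69.7%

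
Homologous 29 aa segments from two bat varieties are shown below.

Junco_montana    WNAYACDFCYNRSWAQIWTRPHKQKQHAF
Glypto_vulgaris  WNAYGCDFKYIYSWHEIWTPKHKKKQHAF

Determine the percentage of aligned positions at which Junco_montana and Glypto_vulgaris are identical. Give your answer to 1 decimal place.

69.0%

The sequences differ at positions 5 (A/G), 9 (C/K), 11 (N/I), 12 (R/Y), 15 (A/H), 16 (Q/E), 20 (R/P), 21 (P/K), 24 (Q/K).
20 of the 29 sites match, so the percent identity is 20/29 × 100 = 69.0%.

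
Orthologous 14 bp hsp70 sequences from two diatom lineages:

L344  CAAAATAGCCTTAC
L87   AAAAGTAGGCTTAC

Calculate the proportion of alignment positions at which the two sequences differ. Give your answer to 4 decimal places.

0.2143

Differing sites — 1:C/A; 5:A/G; 9:C/G.
There are 3 differences over 14 sites, so p = 3/14 = 0.2143.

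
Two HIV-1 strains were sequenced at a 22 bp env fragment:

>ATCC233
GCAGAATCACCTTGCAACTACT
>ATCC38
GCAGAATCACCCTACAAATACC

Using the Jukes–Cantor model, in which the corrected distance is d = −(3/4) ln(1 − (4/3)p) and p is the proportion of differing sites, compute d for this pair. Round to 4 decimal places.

0.2082

Differing sites — 12:T/C; 14:G/A; 18:C/A; 22:T/C.
p = 4/22 = 0.181818.
d = −0.75 · ln(1 − (4/3)·0.181818) = −0.75 · ln(0.757576) = −0.75 · (-0.277631) = 0.2082.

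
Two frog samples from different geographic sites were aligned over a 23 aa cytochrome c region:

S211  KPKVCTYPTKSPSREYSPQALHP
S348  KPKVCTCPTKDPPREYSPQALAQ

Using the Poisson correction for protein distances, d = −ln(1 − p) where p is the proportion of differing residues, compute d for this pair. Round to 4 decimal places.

0.2451

Differing sites — 7:Y/C; 11:S/D; 13:S/P; 22:H/A; 23:P/Q.
p = 5/23 = 0.217391.
d = −ln(1 − 0.217391) = −ln(0.782609) = 0.2451.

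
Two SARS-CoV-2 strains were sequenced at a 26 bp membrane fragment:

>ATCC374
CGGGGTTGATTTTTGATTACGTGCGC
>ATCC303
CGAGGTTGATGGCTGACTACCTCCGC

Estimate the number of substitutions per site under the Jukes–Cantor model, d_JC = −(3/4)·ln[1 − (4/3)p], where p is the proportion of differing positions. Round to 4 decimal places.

0.3335

The sequences differ at positions 3 (G/A), 11 (T/G), 12 (T/G), 13 (T/C), 17 (T/C), 21 (G/C), 23 (G/C).
p = 7/26 = 0.269231.
d = −0.75 · ln(1 − (4/3)·0.269231) = −0.75 · ln(0.641025) = −0.75 · (-0.444687) = 0.3335.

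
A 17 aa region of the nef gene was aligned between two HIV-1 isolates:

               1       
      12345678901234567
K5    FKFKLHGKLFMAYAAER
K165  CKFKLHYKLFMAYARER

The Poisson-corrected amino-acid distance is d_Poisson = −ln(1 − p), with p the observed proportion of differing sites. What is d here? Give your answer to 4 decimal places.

0.1942

Differing sites — 1:F/C; 7:G/Y; 15:A/R.
p = 3/17 = 0.176471.
d = −ln(1 − 0.176471) = −ln(0.823529) = 0.1942.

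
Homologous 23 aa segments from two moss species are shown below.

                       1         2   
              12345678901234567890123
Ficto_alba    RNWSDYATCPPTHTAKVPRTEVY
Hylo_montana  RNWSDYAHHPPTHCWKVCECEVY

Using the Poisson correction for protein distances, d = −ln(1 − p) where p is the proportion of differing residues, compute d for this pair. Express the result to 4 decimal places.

The sequences differ at positions 8 (T/H), 9 (C/H), 14 (T/C), 15 (A/W), 18 (P/C), 19 (R/E), 20 (T/C).
p = 7/23 = 0.304348.
d = −ln(1 − 0.304348) = −ln(0.695652) = 0.3629.

0.3629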